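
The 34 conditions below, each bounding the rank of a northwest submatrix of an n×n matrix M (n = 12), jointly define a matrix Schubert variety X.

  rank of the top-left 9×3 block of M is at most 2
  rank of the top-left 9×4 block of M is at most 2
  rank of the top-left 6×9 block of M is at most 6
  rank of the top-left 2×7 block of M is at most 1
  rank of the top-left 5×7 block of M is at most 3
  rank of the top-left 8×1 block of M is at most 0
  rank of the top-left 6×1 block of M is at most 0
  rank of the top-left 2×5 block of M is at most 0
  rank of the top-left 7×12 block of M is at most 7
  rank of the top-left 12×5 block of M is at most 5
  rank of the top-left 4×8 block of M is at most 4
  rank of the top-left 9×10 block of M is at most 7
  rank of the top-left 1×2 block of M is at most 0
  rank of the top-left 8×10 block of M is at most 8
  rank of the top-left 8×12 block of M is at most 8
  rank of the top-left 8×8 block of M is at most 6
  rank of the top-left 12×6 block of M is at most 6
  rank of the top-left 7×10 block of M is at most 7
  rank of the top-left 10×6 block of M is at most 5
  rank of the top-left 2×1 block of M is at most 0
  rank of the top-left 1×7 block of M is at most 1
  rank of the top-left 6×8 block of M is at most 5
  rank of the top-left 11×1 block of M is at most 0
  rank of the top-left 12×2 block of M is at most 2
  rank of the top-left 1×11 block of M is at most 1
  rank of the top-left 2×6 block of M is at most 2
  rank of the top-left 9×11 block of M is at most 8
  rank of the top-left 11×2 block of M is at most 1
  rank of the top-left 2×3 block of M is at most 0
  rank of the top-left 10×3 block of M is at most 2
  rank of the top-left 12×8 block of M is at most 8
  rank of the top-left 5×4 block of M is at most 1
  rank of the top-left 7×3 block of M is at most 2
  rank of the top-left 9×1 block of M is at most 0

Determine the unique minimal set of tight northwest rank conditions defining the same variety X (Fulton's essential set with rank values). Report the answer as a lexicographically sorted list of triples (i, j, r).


Propagating the 34 rank bounds to every northwest block:

  row 1: 0  0  0  0  0  1  1  1  1  1  1  1
  row 2: 0  0  0  0  0  1  1  2  2  2  2  2
  row 3: 0  1  1  1  1  2  2  3  3  3  3  3
  row 4: 0  1  1  1  2  3  3  4  4  4  4  4
  row 5: 0  1  1  1  2  3  3  4  5  5  5  5
  row 6: 0  1  2  2  3  4  4  5  6  6  6  6
  row 7: 0  1  2  2  3  4  5  6  7  7  7  7
  row 8: 0  1  2  2  3  4  5  6  7  7  8  8
  row 9: 0  1  2  2  3  4  5  6  7  7  8  9
  row 10: 0  1  2  3  4  5  6  7  8  8  9  10
  row 11: 0  1  2  3  4  5  6  7  8  9  10  11
  row 12: 1  2  3  4  5  6  7  8  9  10  11  12

so w = (6, 8, 2, 5, 9, 3, 7, 11, 12, 4, 10, 1).

Fulton essential set (7 of the 30 Rothe cells):

[(2, 5, 0), (2, 7, 1), (5, 4, 1), (5, 7, 3), (9, 4, 2), (9, 10, 7), (11, 1, 0)]


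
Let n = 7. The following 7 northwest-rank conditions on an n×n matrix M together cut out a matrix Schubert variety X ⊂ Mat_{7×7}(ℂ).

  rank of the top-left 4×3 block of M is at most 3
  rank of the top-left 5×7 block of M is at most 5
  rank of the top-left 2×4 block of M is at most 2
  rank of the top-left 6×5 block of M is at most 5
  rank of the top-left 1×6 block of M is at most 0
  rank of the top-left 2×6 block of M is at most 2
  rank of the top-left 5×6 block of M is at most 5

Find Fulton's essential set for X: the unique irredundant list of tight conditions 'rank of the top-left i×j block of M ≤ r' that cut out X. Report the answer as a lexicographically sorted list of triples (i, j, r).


Recovering R(i,j) via the rank-extension bound from the 7 conditions:

  i=1: 0 | 0 | 0 | 0 | 0 | 0 | 1
  i=2: 1 | 1 | 1 | 1 | 1 | 1 | 2
  i=3: 1 | 2 | 2 | 2 | 2 | 2 | 3
  i=4: 1 | 2 | 3 | 3 | 3 | 3 | 4
  i=5: 1 | 2 | 3 | 4 | 4 | 4 | 5
  i=6: 1 | 2 | 3 | 4 | 5 | 5 | 6
  i=7: 1 | 2 | 3 | 4 | 5 | 6 | 7

giving w = (7, 1, 2, 3, 4, 5, 6) via Δ²R.

Rothe diagram D(w) (6 cells), 1 SE-corner (essential condition):

[(1, 6, 0)]


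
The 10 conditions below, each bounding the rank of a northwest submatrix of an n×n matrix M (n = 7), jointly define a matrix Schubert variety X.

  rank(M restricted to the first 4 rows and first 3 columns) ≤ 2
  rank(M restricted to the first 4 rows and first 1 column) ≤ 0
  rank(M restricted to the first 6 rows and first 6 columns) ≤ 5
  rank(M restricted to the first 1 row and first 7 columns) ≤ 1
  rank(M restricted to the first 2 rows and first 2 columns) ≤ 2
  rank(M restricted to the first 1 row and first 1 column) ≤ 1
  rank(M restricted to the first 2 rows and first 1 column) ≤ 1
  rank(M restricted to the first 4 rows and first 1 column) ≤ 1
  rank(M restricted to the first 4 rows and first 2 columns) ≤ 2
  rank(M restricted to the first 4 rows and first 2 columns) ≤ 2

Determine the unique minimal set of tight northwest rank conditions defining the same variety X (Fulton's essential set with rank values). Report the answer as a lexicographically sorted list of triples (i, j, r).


Recovering R(i,j) via the rank-extension bound from the 10 conditions:

  row 1: 0 1 1 1 1 1 1
  row 2: 0 1 2 2 2 2 2
  row 3: 0 1 2 3 3 3 3
  row 4: 0 1 2 3 4 4 4
  row 5: 1 2 3 4 5 5 5
  row 6: 1 2 3 4 5 5 6
  row 7: 1 2 3 4 5 6 7

so w = (2, 3, 4, 5, 1, 7, 6).

ℓ(w)=5; the 2 essential cells (i,j,r):

[(4, 1, 0), (6, 6, 5)]


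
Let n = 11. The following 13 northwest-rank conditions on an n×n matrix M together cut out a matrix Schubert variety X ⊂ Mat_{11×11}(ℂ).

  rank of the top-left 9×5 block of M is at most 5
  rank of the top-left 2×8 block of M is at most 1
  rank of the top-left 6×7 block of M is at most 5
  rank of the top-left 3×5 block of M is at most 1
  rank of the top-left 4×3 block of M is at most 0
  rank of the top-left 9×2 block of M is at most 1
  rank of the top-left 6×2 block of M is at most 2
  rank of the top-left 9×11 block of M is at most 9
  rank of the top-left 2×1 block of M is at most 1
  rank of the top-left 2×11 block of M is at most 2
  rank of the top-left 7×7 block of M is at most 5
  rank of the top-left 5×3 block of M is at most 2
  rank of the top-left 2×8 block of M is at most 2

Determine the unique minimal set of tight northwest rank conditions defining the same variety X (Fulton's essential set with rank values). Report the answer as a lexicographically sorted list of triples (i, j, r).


Reconstructing r_w from the 13 given conditions:

  row 1: 0  0  0  1  1  1  1  1  1  1  1
  row 2: 0  0  0  1  1  1  1  1  2  2  2
  row 3: 0  0  0  1  1  2  2  2  3  3  3
  row 4: 0  0  0  1  2  3  3  3  4  4  4
  row 5: 1  1  1  2  3  4  4  4  5  5  5
  row 6: 1  1  2  3  4  5  5  5  6  6  6
  row 7: 1  1  2  3  4  5  5  6  7  7  7
  row 8: 1  1  2  3  4  5  6  7  8  8  8
  row 9: 1  1  2  3  4  5  6  7  8  9  9
  row 10: 1  2  3  4  5  6  7  8  9  10  10
  row 11: 1  2  3  4  5  6  7  8  9  10  11

reading off 1-entries of Δ²R: w = (4, 9, 6, 5, 1, 3, 8, 7, 10, 2, 11).

D(w) has 22 cells with 5 SE-corners; essential set:

[(2, 8, 1), (3, 5, 1), (4, 3, 0), (7, 7, 5), (9, 2, 1)]


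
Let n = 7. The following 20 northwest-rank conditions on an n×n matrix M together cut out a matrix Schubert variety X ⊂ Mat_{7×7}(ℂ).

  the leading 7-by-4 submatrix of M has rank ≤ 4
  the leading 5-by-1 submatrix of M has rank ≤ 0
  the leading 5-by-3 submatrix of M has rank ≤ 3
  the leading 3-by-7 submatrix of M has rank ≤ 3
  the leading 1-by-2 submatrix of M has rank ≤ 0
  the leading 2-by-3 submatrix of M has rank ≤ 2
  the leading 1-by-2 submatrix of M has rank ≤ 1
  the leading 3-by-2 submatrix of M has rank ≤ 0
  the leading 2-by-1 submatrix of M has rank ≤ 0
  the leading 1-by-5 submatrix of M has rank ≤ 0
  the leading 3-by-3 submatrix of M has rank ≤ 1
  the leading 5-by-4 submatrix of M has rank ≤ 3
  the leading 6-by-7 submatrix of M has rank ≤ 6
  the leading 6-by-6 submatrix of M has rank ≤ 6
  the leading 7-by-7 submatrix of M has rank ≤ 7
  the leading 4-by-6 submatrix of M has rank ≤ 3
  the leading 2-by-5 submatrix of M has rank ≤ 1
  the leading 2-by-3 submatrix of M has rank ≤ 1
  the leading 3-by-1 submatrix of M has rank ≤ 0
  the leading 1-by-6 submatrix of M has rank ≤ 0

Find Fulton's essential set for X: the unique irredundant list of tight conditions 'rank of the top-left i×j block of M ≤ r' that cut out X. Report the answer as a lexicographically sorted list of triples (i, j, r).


Rank table r_w(7×7) implied by the 20 constraints:

  i=1: 0 | 0 | 0 | 0 | 0 | 0 | 1
  i=2: 0 | 0 | 1 | 1 | 1 | 1 | 2
  i=3: 0 | 0 | 1 | 2 | 2 | 2 | 3
  i=4: 0 | 1 | 2 | 3 | 3 | 3 | 4
  i=5: 0 | 1 | 2 | 3 | 4 | 4 | 5
  i=6: 1 | 2 | 3 | 4 | 5 | 5 | 6
  i=7: 1 | 2 | 3 | 4 | 5 | 6 | 7

the unique w with this rank table is (7, 3, 4, 2, 5, 1, 6).

3 SE-corners of the 12-cell Rothe diagram give Ess(w):

[(1, 6, 0), (3, 2, 0), (5, 1, 0)]


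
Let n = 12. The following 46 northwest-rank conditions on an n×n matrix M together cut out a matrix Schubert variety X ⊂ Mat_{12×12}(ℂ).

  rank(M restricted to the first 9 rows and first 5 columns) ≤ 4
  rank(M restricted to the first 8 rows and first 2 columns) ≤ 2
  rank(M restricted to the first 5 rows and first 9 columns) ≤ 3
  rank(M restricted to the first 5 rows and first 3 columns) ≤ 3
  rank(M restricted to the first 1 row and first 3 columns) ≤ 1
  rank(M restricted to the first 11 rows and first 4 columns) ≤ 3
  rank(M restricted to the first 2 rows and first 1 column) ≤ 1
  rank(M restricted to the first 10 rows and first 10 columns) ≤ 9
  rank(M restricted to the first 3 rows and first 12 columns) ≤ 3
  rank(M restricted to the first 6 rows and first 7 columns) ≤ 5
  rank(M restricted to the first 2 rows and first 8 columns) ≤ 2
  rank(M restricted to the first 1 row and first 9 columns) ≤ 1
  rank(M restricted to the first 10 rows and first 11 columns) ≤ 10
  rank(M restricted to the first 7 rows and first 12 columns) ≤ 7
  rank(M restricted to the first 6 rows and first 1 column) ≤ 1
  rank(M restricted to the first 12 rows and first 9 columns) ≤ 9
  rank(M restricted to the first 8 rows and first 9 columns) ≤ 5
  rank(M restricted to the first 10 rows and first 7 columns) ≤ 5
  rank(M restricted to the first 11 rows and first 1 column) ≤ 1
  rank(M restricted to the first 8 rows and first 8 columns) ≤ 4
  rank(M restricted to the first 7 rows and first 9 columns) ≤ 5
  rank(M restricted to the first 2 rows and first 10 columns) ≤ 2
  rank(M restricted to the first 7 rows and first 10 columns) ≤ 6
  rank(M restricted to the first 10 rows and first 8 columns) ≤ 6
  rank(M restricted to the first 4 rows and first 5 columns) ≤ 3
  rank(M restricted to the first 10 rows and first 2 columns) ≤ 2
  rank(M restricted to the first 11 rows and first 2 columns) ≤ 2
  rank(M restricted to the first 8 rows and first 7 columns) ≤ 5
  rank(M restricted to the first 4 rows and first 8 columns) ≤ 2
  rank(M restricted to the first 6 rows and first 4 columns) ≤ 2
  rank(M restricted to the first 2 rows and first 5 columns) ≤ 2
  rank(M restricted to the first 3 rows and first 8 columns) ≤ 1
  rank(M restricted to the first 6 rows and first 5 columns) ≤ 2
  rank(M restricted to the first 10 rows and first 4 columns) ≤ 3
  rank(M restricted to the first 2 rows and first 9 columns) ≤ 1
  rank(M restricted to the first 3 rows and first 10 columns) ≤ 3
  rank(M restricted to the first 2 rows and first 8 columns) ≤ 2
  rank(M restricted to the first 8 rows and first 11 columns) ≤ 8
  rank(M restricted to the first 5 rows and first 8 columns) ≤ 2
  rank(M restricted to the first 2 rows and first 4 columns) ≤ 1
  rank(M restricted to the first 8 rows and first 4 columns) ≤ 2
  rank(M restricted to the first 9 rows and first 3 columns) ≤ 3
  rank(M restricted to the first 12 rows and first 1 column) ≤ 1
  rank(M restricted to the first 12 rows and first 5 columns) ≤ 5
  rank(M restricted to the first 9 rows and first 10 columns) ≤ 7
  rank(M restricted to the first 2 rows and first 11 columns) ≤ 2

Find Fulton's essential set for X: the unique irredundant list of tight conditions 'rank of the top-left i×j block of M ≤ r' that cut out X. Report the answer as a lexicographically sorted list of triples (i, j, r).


Rank table r_w(12×12) implied by the 46 constraints:

  i=1: 1, 1, 1, 1, 1, 1, 1, 1, 1, 1, 1, 1
  i=2: 1, 1, 1, 1, 1, 1, 1, 1, 1, 2, 2, 2
  i=3: 1, 1, 1, 1, 1, 1, 1, 1, 2, 3, 3, 3
  i=4: 1, 2, 2, 2, 2, 2, 2, 2, 3, 4, 4, 4
  i=5: 1, 2, 2, 2, 2, 2, 2, 2, 3, 4, 5, 5
  i=6: 1, 2, 2, 2, 2, 3, 3, 3, 4, 5, 6, 6
  i=7: 1, 2, 2, 2, 3, 4, 4, 4, 5, 6, 7, 7
  i=8: 1, 2, 2, 2, 3, 4, 4, 4, 5, 6, 7, 8
  i=9: 1, 2, 3, 3, 4, 5, 5, 5, 6, 7, 8, 9
  i=10: 1, 2, 3, 3, 4, 5, 5, 6, 7, 8, 9, 10
  i=11: 1, 2, 3, 3, 4, 5, 6, 7, 8, 9, 10, 11
  i=12: 1, 2, 3, 4, 5, 6, 7, 8, 9, 10, 11, 12

giving w = (1, 10, 9, 2, 11, 6, 5, 12, 3, 8, 7, 4) via Δ²R.

Fulton essential set (8 of the 33 Rothe cells):

[(2, 9, 1), (3, 8, 1), (5, 8, 2), (6, 5, 2), (8, 4, 2), (8, 8, 4), (10, 7, 5), (11, 4, 3)]


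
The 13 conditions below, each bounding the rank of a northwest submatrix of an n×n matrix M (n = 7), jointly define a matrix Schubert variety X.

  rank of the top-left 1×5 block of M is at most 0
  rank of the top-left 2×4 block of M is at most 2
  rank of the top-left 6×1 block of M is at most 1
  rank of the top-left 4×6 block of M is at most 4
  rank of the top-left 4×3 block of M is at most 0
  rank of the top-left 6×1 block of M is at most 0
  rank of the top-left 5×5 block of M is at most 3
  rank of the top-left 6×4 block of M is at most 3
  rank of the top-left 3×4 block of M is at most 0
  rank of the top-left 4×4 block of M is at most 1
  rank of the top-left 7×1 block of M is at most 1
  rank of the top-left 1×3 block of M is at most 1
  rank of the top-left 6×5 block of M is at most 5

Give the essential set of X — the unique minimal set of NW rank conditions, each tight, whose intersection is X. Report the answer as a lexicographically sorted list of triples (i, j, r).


Computing R[i][j] = min implied NW-rank bound (n=7, 13 conditions):

  i=1: 0  0  0  0  0  1  1
  i=2: 0  0  0  0  1  2  2
  i=3: 0  0  0  0  1  2  3
  i=4: 0  0  0  1  2  3  4
  i=5: 0  1  1  2  3  4  5
  i=6: 0  1  2  3  4  5  6
  i=7: 1  2  3  4  5  6  7

the unique w with this rank table is (6, 5, 7, 4, 2, 3, 1).

ℓ(w)=18; the 4 essential cells (i,j,r):

[(1, 5, 0), (3, 4, 0), (4, 3, 0), (6, 1, 0)]


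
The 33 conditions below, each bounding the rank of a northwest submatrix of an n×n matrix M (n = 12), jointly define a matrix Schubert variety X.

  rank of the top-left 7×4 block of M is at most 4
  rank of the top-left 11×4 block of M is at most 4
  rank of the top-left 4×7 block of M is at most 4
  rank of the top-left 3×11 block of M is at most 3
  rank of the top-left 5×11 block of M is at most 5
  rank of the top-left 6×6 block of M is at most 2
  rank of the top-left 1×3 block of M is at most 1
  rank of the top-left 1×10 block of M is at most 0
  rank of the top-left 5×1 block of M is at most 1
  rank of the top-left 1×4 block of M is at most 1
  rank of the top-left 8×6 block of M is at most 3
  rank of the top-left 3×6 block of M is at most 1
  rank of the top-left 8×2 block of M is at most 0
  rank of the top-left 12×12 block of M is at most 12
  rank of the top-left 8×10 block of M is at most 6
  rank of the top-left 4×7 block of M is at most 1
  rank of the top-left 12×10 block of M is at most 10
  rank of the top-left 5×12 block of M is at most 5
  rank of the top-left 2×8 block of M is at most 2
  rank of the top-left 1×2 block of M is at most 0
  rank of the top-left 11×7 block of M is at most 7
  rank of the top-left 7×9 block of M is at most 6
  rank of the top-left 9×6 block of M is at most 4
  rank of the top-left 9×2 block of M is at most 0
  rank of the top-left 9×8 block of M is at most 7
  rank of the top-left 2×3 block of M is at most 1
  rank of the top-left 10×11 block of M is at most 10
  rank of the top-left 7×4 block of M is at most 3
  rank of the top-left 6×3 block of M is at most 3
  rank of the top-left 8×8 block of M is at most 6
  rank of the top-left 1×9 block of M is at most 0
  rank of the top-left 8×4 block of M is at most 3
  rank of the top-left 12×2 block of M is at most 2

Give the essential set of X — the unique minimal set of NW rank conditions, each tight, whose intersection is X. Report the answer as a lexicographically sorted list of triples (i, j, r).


The tightest implied rank at each (i,j), from the 33 conditions:

  R[1]: 0 | 0 | 0 | 0 | 0 | 0 | 0 | 0 | 0 | 0 | 1 | 1
  R[2]: 0 | 0 | 1 | 1 | 1 | 1 | 1 | 1 | 1 | 1 | 2 | 2
  R[3]: 0 | 0 | 1 | 1 | 1 | 1 | 1 | 2 | 2 | 2 | 3 | 3
  R[4]: 0 | 0 | 1 | 1 | 1 | 1 | 1 | 2 | 3 | 3 | 4 | 4
  R[5]: 0 | 0 | 1 | 2 | 2 | 2 | 2 | 3 | 4 | 4 | 5 | 5
  R[6]: 0 | 0 | 1 | 2 | 2 | 2 | 3 | 4 | 5 | 5 | 6 | 6
  R[7]: 0 | 0 | 1 | 2 | 3 | 3 | 4 | 5 | 6 | 6 | 7 | 7
  R[8]: 0 | 0 | 1 | 2 | 3 | 3 | 4 | 5 | 6 | 6 | 7 | 8
  R[9]: 0 | 0 | 1 | 2 | 3 | 4 | 5 | 6 | 7 | 7 | 8 | 9
  R[10]: 1 | 1 | 2 | 3 | 4 | 5 | 6 | 7 | 8 | 8 | 9 | 10
  R[11]: 1 | 2 | 3 | 4 | 5 | 6 | 7 | 8 | 9 | 9 | 10 | 11
  R[12]: 1 | 2 | 3 | 4 | 5 | 6 | 7 | 8 | 9 | 10 | 11 | 12

so w = (11, 3, 8, 9, 4, 7, 5, 12, 6, 1, 2, 10).

Fulton essential set (6 of the 38 Rothe cells):

[(1, 10, 0), (4, 7, 1), (6, 6, 2), (8, 6, 3), (8, 10, 6), (9, 2, 0)]


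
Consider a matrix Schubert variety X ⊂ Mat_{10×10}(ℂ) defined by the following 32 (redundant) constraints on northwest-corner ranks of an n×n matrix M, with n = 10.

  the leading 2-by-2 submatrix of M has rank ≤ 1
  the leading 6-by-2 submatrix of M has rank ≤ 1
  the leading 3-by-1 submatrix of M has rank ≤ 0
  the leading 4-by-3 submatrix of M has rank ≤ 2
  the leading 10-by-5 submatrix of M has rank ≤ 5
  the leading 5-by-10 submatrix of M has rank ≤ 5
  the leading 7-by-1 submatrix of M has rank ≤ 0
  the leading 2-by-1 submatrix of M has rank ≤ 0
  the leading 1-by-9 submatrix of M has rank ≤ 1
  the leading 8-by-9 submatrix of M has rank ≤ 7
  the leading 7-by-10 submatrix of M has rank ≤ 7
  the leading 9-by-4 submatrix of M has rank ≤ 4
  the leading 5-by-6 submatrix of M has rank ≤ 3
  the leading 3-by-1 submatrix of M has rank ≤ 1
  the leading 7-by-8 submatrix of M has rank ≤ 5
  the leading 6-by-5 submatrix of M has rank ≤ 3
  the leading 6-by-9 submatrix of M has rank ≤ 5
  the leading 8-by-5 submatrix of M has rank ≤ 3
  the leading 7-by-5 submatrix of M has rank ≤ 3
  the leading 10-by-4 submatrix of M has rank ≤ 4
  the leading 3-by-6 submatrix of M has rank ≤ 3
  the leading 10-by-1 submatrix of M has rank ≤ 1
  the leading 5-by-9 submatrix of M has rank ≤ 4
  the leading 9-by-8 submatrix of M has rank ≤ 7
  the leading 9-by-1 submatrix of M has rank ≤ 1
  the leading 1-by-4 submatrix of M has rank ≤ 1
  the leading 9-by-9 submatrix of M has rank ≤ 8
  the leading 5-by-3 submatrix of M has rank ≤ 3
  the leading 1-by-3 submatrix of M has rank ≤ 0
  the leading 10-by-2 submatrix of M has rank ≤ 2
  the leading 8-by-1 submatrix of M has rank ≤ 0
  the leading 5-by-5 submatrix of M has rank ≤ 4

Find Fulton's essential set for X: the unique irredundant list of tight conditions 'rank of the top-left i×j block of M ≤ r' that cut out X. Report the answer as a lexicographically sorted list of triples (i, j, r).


The tightest implied rank at each (i,j), from the 32 conditions:

  R[1]: 0, 0, 0, 1, 1, 1, 1, 1, 1, 1
  R[2]: 0, 1, 1, 2, 2, 2, 2, 2, 2, 2
  R[3]: 0, 1, 2, 3, 3, 3, 3, 3, 3, 3
  R[4]: 0, 1, 2, 3, 3, 3, 4, 4, 4, 4
  R[5]: 0, 1, 2, 3, 3, 3, 4, 4, 4, 5
  R[6]: 0, 1, 2, 3, 3, 4, 5, 5, 5, 6
  R[7]: 0, 1, 2, 3, 3, 4, 5, 5, 6, 7
  R[8]: 0, 1, 2, 3, 3, 4, 5, 6, 7, 8
  R[9]: 1, 2, 3, 4, 4, 5, 6, 7, 8, 9
  R[10]: 1, 2, 3, 4, 5, 6, 7, 8, 9, 10

second differences of R give the permutation w = (4, 2, 3, 7, 10, 6, 9, 8, 1, 5).

ℓ(w)=20; the 6 essential cells (i,j,r):

[(1, 3, 0), (5, 6, 3), (5, 9, 4), (7, 8, 5), (8, 1, 0), (8, 5, 3)]


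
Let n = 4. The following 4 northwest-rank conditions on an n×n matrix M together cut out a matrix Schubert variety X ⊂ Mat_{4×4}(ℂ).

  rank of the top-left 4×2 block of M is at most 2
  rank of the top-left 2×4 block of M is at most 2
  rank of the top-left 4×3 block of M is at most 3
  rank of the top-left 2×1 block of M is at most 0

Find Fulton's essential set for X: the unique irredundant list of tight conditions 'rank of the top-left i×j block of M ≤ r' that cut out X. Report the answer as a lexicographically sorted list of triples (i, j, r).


Reconstructing r_w from the 4 given conditions:

  0  1  1  1
  0  1  2  2
  1  2  3  3
  1  2  3  4

reading off 1-entries of Δ²R: w = (2, 3, 1, 4).

Rothe diagram D(w) (2 cells), 1 SE-corner (essential condition):

[(2, 1, 0)]


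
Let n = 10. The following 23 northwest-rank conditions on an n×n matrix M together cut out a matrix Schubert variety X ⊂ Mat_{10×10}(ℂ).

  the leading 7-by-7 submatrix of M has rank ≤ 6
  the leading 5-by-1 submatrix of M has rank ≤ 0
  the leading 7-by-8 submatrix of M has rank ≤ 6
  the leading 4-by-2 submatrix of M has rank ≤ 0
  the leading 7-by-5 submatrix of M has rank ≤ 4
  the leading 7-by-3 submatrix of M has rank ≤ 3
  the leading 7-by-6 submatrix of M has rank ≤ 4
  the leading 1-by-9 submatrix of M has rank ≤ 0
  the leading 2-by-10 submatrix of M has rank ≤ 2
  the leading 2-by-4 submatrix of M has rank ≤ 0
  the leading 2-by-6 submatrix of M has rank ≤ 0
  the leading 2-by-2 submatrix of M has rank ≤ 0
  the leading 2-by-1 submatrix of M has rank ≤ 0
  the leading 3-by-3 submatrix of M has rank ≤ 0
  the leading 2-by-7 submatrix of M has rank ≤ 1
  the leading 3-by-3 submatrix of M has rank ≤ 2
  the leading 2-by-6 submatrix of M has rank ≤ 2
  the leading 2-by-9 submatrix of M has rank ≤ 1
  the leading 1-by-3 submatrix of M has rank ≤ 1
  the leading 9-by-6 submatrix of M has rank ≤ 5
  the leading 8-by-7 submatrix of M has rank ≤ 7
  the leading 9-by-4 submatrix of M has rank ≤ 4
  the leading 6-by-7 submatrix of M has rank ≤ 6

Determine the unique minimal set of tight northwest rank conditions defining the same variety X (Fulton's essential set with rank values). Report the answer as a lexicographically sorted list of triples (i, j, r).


Recovering R(i,j) via the rank-extension bound from the 23 conditions:

  row 1: 0 0 0 0 0 0 0 0 0 1
  row 2: 0 0 0 0 0 0 1 1 1 2
  row 3: 0 0 0 1 1 1 2 2 2 3
  row 4: 0 0 1 2 2 2 3 3 3 4
  row 5: 0 1 2 3 3 3 4 4 4 5
  row 6: 1 2 3 4 4 4 5 5 5 6
  row 7: 1 2 3 4 4 4 5 6 6 7
  row 8: 1 2 3 4 5 5 6 7 7 8
  row 9: 1 2 3 4 5 5 6 7 8 9
  row 10: 1 2 3 4 5 6 7 8 9 10

reading off 1-entries of Δ²R: w = (10, 7, 4, 3, 2, 1, 8, 5, 9, 6).

D(w) has 24 cells with 7 SE-corners; essential set:

[(1, 9, 0), (2, 6, 0), (3, 3, 0), (4, 2, 0), (5, 1, 0), (7, 6, 4), (9, 6, 5)]


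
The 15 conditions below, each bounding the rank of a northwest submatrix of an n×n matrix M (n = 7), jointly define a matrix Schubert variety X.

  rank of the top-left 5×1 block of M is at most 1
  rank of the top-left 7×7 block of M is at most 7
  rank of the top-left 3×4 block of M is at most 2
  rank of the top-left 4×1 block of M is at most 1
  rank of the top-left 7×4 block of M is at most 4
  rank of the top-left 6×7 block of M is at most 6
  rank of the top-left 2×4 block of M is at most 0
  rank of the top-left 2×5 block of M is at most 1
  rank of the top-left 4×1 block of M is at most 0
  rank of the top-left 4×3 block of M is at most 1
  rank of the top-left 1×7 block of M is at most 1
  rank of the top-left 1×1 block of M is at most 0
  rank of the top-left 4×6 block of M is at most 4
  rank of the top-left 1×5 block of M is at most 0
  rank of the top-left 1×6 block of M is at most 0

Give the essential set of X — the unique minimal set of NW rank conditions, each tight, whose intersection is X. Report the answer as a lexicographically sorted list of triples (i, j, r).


Propagating the 15 rank bounds to every northwest block:

  0  0  0  0  0  0  1
  0  0  0  0  1  1  2
  0  1  1  1  2  2  3
  0  1  1  2  3  3  4
  1  2  2  3  4  4  5
  1  2  3  4  5  5  6
  1  2  3  4  5  6  7

reading off 1-entries of Δ²R: w = (7, 5, 2, 4, 1, 3, 6).

D(w) has 13 cells with 4 SE-corners; essential set:

[(1, 6, 0), (2, 4, 0), (4, 1, 0), (4, 3, 1)]


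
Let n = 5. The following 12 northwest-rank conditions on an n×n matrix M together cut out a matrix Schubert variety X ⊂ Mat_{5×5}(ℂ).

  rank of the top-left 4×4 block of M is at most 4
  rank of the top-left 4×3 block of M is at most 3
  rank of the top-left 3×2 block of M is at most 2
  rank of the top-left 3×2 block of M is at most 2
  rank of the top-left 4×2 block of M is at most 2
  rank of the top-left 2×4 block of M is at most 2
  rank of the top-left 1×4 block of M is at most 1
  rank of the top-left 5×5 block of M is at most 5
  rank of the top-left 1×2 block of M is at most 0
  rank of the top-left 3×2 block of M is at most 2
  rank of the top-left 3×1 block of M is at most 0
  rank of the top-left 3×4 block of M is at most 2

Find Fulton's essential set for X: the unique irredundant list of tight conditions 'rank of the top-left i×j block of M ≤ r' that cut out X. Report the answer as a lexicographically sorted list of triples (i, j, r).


Computing R[i][j] = min implied NW-rank bound (n=5, 12 conditions):

  i=1: 0, 0, 1, 1, 1
  i=2: 0, 1, 2, 2, 2
  i=3: 0, 1, 2, 2, 3
  i=4: 1, 2, 3, 3, 4
  i=5: 1, 2, 3, 4, 5

reading off 1-entries of Δ²R: w = (3, 2, 5, 1, 4).

Rothe diagram D(w) (5 cells), 3 SE-corners (essential conditions):

[(1, 2, 0), (3, 1, 0), (3, 4, 2)]


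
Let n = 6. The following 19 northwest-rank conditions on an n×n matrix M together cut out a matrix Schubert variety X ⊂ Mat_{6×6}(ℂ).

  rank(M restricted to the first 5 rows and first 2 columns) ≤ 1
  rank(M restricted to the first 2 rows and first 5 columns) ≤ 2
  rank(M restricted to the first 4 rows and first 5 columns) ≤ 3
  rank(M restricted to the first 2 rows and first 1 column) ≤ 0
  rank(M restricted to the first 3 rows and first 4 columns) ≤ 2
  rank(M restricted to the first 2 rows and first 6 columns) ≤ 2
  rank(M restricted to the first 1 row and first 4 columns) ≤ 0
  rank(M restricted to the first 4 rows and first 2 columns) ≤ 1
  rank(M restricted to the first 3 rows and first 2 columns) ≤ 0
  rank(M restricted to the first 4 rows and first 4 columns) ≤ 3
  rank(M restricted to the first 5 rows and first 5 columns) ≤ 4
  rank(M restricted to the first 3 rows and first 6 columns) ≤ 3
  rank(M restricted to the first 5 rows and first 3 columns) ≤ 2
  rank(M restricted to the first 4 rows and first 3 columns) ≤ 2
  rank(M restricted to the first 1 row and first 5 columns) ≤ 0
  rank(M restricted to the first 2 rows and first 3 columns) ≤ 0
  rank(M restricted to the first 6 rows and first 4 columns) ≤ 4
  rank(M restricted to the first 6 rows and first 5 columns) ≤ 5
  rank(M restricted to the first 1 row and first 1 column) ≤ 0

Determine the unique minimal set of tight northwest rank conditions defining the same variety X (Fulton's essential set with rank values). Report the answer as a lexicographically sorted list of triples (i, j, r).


Computing R[i][j] = min implied NW-rank bound (n=6, 19 conditions):

  0 0 0 0 0 1
  0 0 0 1 1 2
  0 0 1 2 2 3
  1 1 2 3 3 4
  1 1 2 3 4 5
  1 2 3 4 5 6

second differences of R give the permutation w = (6, 4, 3, 1, 5, 2).

|D(w)|=11, |Ess(w)|=4:

[(1, 5, 0), (2, 3, 0), (3, 2, 0), (5, 2, 1)]


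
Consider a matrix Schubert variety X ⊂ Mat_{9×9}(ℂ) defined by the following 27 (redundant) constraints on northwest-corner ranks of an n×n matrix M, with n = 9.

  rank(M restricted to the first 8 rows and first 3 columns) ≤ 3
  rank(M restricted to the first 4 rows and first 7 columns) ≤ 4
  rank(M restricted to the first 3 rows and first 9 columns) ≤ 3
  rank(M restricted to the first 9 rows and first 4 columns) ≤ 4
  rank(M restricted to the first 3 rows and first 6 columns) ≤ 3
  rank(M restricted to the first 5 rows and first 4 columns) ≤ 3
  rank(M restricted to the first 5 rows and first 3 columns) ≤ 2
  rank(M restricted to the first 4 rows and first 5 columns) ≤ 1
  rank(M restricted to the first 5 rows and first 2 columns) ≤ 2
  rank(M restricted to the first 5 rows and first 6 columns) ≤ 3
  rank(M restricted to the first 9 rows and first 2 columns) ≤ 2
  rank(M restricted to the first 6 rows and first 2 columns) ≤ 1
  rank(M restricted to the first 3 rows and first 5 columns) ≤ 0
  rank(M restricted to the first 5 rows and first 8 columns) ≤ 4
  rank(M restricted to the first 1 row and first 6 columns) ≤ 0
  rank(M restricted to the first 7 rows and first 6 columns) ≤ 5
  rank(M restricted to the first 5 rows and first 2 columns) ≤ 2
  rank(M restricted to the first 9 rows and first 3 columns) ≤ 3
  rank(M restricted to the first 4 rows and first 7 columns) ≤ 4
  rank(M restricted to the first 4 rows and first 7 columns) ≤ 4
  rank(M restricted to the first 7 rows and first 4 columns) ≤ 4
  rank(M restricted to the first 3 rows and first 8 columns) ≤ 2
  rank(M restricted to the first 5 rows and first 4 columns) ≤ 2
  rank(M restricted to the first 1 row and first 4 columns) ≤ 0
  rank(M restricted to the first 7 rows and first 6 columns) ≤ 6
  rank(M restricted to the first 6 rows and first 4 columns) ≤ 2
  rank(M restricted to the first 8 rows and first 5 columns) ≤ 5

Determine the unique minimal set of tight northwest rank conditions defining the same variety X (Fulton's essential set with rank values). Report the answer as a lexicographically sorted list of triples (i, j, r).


The tightest implied rank at each (i,j), from the 27 conditions:

  i=1: 0  0  0  0  0  0  1  1  1
  i=2: 0  0  0  0  0  1  2  2  2
  i=3: 0  0  0  0  0  1  2  2  3
  i=4: 1  1  1  1  1  2  3  3  4
  i=5: 1  1  2  2  2  3  4  4  5
  i=6: 1  1  2  2  3  4  5  5  6
  i=7: 1  2  3  3  4  5  6  6  7
  i=8: 1  2  3  4  5  6  7  7  8
  i=9: 1  2  3  4  5  6  7  8  9

reading off 1-entries of Δ²R: w = (7, 6, 9, 1, 3, 5, 2, 4, 8).

ℓ(w)=20; the 5 essential cells (i,j,r):

[(1, 6, 0), (3, 5, 0), (3, 8, 2), (6, 2, 1), (6, 4, 2)]


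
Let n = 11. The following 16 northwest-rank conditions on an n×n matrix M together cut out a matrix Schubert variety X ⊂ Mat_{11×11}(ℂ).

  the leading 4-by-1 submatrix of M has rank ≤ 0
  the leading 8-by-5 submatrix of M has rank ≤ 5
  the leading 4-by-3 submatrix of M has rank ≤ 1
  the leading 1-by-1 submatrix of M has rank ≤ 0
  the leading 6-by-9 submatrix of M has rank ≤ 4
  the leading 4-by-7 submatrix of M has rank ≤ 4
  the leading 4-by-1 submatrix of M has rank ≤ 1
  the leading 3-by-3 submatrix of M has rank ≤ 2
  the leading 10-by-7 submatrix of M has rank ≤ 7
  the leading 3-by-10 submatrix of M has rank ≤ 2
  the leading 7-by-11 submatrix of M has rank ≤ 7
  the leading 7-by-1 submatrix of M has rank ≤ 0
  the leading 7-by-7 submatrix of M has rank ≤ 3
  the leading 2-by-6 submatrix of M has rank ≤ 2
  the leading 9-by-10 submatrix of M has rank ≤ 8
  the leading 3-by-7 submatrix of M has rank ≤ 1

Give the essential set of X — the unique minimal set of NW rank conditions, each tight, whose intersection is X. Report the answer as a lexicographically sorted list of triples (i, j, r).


Recovering R(i,j) via the rank-extension bound from the 16 conditions:

  i=1: 0, 1, 1, 1, 1, 1, 1, 1, 1, 1, 1
  i=2: 0, 1, 1, 1, 1, 1, 1, 2, 2, 2, 2
  i=3: 0, 1, 1, 1, 1, 1, 1, 2, 2, 2, 3
  i=4: 0, 1, 1, 2, 2, 2, 2, 3, 3, 3, 4
  i=5: 0, 1, 2, 3, 3, 3, 3, 4, 4, 4, 5
  i=6: 0, 1, 2, 3, 3, 3, 3, 4, 4, 5, 6
  i=7: 0, 1, 2, 3, 3, 3, 3, 4, 5, 6, 7
  i=8: 1, 2, 3, 4, 4, 4, 4, 5, 6, 7, 8
  i=9: 1, 2, 3, 4, 5, 5, 5, 6, 7, 8, 9
  i=10: 1, 2, 3, 4, 5, 6, 6, 7, 8, 9, 10
  i=11: 1, 2, 3, 4, 5, 6, 7, 8, 9, 10, 11

giving w = (2, 8, 11, 4, 3, 10, 9, 1, 5, 6, 7) via Δ²R.

D(w) has 27 cells with 6 SE-corners; essential set:

[(3, 7, 1), (3, 10, 2), (4, 3, 1), (6, 9, 4), (7, 1, 0), (7, 7, 3)]


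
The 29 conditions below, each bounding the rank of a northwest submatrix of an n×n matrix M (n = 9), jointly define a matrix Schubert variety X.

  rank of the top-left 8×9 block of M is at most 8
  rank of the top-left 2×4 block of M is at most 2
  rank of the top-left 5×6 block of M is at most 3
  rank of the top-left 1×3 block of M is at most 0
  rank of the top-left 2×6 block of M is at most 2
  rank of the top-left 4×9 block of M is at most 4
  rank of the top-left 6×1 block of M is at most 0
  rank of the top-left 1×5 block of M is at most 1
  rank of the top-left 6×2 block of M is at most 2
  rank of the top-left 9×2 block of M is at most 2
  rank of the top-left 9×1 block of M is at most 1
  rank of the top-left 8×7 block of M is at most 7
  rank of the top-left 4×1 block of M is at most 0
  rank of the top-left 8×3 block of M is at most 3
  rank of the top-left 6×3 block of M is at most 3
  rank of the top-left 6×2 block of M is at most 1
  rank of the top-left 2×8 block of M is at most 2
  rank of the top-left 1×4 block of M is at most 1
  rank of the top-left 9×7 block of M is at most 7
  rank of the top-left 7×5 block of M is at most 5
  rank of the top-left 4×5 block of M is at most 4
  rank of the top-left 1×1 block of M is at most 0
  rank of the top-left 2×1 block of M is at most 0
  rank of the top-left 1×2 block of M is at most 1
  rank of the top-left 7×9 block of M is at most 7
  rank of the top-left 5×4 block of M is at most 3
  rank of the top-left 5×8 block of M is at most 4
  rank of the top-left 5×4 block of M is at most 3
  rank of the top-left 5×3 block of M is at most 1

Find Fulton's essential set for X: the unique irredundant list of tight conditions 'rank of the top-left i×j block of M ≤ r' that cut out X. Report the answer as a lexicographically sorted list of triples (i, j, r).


Recovering R(i,j) via the rank-extension bound from the 29 conditions:

  R[1]: 0 | 0 | 0 | 1 | 1 | 1 | 1 | 1 | 1
  R[2]: 0 | 1 | 1 | 2 | 2 | 2 | 2 | 2 | 2
  R[3]: 0 | 1 | 1 | 2 | 3 | 3 | 3 | 3 | 3
  R[4]: 0 | 1 | 1 | 2 | 3 | 3 | 4 | 4 | 4
  R[5]: 0 | 1 | 1 | 2 | 3 | 3 | 4 | 4 | 5
  R[6]: 0 | 1 | 2 | 3 | 4 | 4 | 5 | 5 | 6
  R[7]: 1 | 2 | 3 | 4 | 5 | 5 | 6 | 6 | 7
  R[8]: 1 | 2 | 3 | 4 | 5 | 6 | 7 | 7 | 8
  R[9]: 1 | 2 | 3 | 4 | 5 | 6 | 7 | 8 | 9

giving w = (4, 2, 5, 7, 9, 3, 1, 6, 8) via Δ²R.

5 SE-corners of the 14-cell Rothe diagram give Ess(w):

[(1, 3, 0), (5, 3, 1), (5, 6, 3), (5, 8, 4), (6, 1, 0)]


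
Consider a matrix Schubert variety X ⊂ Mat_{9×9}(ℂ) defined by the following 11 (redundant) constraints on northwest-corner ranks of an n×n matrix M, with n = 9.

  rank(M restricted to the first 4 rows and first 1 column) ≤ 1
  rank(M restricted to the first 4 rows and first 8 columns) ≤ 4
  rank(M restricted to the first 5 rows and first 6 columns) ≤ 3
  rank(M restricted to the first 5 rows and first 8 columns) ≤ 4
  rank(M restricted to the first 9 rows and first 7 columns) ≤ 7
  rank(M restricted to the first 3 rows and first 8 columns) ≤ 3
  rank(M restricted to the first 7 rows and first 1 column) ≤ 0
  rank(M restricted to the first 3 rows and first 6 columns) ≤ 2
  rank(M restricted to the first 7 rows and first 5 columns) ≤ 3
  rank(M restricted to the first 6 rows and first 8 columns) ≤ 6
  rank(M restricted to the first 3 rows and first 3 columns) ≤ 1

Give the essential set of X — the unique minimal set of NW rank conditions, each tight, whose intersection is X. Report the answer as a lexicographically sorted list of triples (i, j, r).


Propagating the 11 rank bounds to every northwest block:

  R[1]: 0, 1, 1, 1, 1, 1, 1, 1, 1
  R[2]: 0, 1, 1, 2, 2, 2, 2, 2, 2
  R[3]: 0, 1, 1, 2, 2, 2, 3, 3, 3
  R[4]: 0, 1, 2, 3, 3, 3, 4, 4, 4
  R[5]: 0, 1, 2, 3, 3, 3, 4, 4, 5
  R[6]: 0, 1, 2, 3, 3, 4, 5, 5, 6
  R[7]: 0, 1, 2, 3, 3, 4, 5, 6, 7
  R[8]: 1, 2, 3, 4, 4, 5, 6, 7, 8
  R[9]: 1, 2, 3, 4, 5, 6, 7, 8, 9

hence w(1..9) = (2, 4, 7, 3, 9, 6, 8, 1, 5).

D(w) has 16 cells with 6 SE-corners; essential set:

[(3, 3, 1), (3, 6, 2), (5, 6, 3), (5, 8, 4), (7, 1, 0), (7, 5, 3)]


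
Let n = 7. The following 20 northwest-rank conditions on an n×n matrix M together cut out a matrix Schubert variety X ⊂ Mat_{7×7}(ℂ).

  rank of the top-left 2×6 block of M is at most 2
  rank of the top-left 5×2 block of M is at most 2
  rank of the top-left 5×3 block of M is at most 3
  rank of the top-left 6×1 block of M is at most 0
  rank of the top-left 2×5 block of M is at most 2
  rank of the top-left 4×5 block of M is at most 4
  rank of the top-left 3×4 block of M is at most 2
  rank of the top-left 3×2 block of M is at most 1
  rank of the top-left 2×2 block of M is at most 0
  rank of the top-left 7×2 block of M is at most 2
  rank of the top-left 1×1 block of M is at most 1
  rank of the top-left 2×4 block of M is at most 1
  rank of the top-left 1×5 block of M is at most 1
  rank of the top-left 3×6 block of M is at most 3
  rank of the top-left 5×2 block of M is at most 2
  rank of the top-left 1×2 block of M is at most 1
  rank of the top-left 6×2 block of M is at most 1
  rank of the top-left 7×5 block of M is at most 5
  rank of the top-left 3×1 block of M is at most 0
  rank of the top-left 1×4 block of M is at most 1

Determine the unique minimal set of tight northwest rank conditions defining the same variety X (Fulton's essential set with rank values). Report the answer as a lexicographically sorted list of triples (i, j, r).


Propagating the 20 rank bounds to every northwest block:

  0, 0, 1, 1, 1, 1, 1
  0, 0, 1, 1, 2, 2, 2
  0, 1, 2, 2, 3, 3, 3
  0, 1, 2, 3, 4, 4, 4
  0, 1, 2, 3, 4, 5, 5
  0, 1, 2, 3, 4, 5, 6
  1, 2, 3, 4, 5, 6, 7

the unique w with this rank table is (3, 5, 2, 4, 6, 7, 1).

D(w) has 9 cells with 3 SE-corners; essential set:

[(2, 2, 0), (2, 4, 1), (6, 1, 0)]


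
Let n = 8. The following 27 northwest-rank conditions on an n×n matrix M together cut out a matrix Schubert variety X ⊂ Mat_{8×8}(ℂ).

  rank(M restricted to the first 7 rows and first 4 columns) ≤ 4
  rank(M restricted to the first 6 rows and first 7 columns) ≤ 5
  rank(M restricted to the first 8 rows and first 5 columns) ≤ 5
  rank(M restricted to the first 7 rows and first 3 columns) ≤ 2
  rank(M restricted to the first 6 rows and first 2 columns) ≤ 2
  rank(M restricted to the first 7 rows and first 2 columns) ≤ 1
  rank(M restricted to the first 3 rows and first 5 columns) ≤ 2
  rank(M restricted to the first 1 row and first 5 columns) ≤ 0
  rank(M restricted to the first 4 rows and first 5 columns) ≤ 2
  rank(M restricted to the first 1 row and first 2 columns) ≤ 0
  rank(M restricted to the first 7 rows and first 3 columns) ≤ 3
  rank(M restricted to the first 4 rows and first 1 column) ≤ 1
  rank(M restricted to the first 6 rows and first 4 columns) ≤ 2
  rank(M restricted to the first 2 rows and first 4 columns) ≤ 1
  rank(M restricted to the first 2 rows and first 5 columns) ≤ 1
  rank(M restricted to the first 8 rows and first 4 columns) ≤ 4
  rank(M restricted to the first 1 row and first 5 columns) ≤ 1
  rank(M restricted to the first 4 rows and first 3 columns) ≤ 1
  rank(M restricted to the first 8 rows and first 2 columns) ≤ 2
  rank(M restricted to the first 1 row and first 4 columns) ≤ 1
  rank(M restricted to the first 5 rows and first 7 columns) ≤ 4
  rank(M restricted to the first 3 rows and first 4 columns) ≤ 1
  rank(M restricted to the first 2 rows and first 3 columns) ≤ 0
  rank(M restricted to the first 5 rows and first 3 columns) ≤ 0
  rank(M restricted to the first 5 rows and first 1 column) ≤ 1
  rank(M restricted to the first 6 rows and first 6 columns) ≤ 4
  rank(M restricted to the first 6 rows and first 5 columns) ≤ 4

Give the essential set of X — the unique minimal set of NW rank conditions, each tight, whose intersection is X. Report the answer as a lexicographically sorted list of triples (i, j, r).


Computing R[i][j] = min implied NW-rank bound (n=8, 27 conditions):

  0 | 0 | 0 | 0 | 0 | 1 | 1 | 1
  0 | 0 | 0 | 1 | 1 | 2 | 2 | 2
  0 | 0 | 0 | 1 | 2 | 3 | 3 | 3
  0 | 0 | 0 | 1 | 2 | 3 | 4 | 4
  0 | 0 | 0 | 1 | 2 | 3 | 4 | 5
  1 | 1 | 1 | 2 | 3 | 4 | 5 | 6
  1 | 1 | 2 | 3 | 4 | 5 | 6 | 7
  1 | 2 | 3 | 4 | 5 | 6 | 7 | 8

the unique w with this rank table is (6, 4, 5, 7, 8, 1, 3, 2).

|D(w)|=18, |Ess(w)|=3:

[(1, 5, 0), (5, 3, 0), (7, 2, 1)]
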